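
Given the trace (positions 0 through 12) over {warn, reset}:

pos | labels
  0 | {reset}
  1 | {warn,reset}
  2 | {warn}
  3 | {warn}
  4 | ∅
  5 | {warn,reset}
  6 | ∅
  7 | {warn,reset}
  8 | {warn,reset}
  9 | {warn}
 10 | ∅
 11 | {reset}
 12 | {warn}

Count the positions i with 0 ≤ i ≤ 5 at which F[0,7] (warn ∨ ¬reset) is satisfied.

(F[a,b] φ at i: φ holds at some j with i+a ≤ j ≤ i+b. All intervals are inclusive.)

Evaluate at each i in [0,5]:
  i=0: ✓ (witness j=1)
  i=1: ✓ (witness j=1)
  i=2: ✓ (witness j=2)
  i=3: ✓ (witness j=3)
  i=4: ✓ (witness j=4)
  i=5: ✓ (witness j=5)
Positions where it holds: {0, 1, 2, 3, 4, 5} → 6.

6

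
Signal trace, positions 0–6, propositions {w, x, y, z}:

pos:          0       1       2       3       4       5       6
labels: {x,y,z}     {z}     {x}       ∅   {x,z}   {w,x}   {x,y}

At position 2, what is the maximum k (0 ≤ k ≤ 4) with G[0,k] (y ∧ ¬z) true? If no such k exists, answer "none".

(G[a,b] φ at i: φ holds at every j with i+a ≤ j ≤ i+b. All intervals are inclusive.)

(y ∧ ¬z) must hold from j=2 onward; find where it first fails.
  j=2: fails → no k works.

none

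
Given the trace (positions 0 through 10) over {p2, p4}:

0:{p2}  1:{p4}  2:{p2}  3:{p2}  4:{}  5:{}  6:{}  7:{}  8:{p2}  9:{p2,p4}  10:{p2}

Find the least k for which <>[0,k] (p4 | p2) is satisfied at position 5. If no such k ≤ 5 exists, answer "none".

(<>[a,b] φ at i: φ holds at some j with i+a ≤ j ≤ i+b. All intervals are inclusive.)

Scan j = 5,6,… for (p4 | p2):
  j=5: fails
  j=6: fails
  j=7: fails
  j=8: holds
First hit at j=8, so smallest k = 8-5 = 3.

3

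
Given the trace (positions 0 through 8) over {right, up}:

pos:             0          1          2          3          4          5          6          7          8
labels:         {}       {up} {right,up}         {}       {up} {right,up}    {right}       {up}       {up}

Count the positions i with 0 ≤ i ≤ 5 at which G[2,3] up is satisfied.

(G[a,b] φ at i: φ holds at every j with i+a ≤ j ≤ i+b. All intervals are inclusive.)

2

Evaluate at each i in [0,5]:
  i=0: ✗ (fails at j=3)
  i=1: ✗ (fails at j=3)
  i=2: ✓ (all of [4,5])
  i=3: ✗ (fails at j=6)
  i=4: ✗ (fails at j=6)
  i=5: ✓ (all of [7,8])
Positions where it holds: {2, 5} → 2.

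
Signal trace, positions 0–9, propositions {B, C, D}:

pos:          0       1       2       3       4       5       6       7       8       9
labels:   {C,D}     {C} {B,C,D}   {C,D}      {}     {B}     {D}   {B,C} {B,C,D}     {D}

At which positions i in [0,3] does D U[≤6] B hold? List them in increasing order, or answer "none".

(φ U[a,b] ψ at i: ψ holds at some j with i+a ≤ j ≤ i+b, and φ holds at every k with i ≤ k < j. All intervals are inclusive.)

2

Evaluate at each i in [0,3]:
  i=0: ✗ (lhs fails at k=1 before rhs at j=2)
  i=1: ✗ (lhs fails at k=1 before rhs at j=2)
  i=2: ✓ (rhs at j=2)
  i=3: ✗ (lhs fails at k=4 before rhs at j=5)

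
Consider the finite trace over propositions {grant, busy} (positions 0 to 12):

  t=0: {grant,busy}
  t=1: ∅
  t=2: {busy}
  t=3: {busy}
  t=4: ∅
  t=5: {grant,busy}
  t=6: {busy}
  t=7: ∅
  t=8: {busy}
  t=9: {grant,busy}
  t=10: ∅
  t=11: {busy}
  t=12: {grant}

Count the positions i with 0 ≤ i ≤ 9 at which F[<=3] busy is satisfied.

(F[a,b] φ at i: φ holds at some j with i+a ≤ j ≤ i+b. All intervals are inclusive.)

Evaluate at each i in [0,9]:
  i=0: ✓ (witness j=0)
  i=1: ✓ (witness j=2)
  i=2: ✓ (witness j=2)
  i=3: ✓ (witness j=3)
  i=4: ✓ (witness j=5)
  i=5: ✓ (witness j=5)
  i=6: ✓ (witness j=6)
  i=7: ✓ (witness j=8)
  i=8: ✓ (witness j=8)
  i=9: ✓ (witness j=9)
Positions where it holds: {0, 1, 2, 3, 4, 5, 6, 7, 8, 9} → 10.

10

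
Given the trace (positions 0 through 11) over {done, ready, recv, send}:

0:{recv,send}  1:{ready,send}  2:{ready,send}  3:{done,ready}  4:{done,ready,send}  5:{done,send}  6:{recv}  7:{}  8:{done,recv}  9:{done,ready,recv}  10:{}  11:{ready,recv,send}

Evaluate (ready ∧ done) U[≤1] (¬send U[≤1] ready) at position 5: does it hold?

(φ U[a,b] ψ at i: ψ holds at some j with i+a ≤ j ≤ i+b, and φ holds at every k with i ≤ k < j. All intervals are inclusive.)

Need some j in [5,6] with (¬send U[≤1] ready), and (ready ∧ done) at every k in [5,j-1].
  j=5: (¬send U[≤1] ready) — fails.
  j=6: (¬send U[≤1] ready) — fails.
No j in the window works → until fails.

Does not hold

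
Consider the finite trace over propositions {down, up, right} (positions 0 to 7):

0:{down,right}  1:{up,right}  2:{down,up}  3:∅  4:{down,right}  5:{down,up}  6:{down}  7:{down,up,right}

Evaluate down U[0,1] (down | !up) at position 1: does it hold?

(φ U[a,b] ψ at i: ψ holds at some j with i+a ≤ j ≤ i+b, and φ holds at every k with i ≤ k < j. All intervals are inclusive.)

Need some j in [1,2] with (down | !up), and down at every k in [1,j-1].
  j=1: (down | !up) false.
  j=2: (down | !up) holds, but down fails at k=1 → not this j.
No j in the window works → until fails.

Does not hold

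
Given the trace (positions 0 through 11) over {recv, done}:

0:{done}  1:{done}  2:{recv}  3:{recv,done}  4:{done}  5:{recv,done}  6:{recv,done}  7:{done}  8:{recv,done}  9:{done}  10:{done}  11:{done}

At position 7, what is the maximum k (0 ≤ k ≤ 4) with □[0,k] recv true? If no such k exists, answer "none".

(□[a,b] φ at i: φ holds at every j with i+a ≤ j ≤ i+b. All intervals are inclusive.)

none

recv must hold from j=7 onward; find where it first fails.
  j=7: fails → no k works.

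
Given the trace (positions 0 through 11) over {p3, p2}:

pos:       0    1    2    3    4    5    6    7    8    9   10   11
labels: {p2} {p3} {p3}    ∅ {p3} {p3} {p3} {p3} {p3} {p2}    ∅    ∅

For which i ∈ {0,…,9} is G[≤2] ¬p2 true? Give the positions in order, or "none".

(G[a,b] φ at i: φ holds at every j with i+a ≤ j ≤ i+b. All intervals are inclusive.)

Evaluate at each i in [0,9]:
  i=0: ✗ (fails at j=0)
  i=1: ✓ (all of [1,3])
  i=2: ✓ (all of [2,4])
  i=3: ✓ (all of [3,5])
  i=4: ✓ (all of [4,6])
  i=5: ✓ (all of [5,7])
  i=6: ✓ (all of [6,8])
  i=7: ✗ (fails at j=9)
  i=8: ✗ (fails at j=9)
  i=9: ✗ (fails at j=9)

1, 2, 3, 4, 5, 6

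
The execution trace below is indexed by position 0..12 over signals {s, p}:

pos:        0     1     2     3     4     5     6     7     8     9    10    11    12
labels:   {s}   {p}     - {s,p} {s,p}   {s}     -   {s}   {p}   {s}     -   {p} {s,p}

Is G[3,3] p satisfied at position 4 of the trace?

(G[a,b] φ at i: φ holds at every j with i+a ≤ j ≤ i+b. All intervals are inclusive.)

Does not hold

Check p at every j in [7,7]:
  j=7: false
Fails at j=7 → formula fails.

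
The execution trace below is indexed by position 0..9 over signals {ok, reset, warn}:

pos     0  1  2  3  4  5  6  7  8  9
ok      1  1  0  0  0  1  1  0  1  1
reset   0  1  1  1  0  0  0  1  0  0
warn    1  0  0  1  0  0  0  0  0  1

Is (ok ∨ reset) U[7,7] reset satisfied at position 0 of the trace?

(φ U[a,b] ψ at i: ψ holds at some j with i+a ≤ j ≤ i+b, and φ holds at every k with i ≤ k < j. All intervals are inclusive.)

Need some j in [7,7] with reset, and (ok ∨ reset) at every k in [0,j-1].
  j=7: reset holds, but (ok ∨ reset) fails at k=4 → not this j.
No j in the window works → until fails.

No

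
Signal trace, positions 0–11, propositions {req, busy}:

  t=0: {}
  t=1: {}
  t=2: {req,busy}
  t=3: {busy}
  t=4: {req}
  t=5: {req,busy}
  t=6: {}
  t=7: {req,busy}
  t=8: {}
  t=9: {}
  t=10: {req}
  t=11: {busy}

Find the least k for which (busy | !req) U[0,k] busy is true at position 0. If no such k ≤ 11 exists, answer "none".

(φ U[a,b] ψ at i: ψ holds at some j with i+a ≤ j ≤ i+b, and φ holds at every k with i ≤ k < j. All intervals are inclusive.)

Need earliest j ≥ 0 with busy, and (busy | !req) at every k in [0,j-1].
  j=0: rhs fails.
  j=1: rhs fails.
  j=2: rhs holds; lhs holds on [0,1]. k = 2.

2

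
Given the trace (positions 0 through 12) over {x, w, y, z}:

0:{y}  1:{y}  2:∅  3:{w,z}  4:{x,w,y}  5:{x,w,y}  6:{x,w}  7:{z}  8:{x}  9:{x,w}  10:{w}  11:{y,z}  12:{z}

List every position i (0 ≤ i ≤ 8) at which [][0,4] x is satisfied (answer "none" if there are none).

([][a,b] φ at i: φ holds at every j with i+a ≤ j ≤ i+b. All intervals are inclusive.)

Evaluate at each i in [0,8]:
  i=0: ✗ (fails at j=0)
  i=1: ✗ (fails at j=1)
  i=2: ✗ (fails at j=2)
  i=3: ✗ (fails at j=3)
  i=4: ✗ (fails at j=7)
  i=5: ✗ (fails at j=7)
  i=6: ✗ (fails at j=7)
  i=7: ✗ (fails at j=7)
  i=8: ✗ (fails at j=10)

none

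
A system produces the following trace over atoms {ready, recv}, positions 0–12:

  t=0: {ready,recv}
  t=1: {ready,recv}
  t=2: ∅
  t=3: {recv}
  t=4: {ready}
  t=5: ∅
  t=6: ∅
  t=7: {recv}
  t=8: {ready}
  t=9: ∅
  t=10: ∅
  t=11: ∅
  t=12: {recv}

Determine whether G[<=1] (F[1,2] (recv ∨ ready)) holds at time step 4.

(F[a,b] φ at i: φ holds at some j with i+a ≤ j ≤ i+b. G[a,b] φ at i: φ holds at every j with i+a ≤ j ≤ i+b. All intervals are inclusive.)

Does not hold

Check F[1,2] (recv ∨ ready) at every j in [4,5]:
  j=4: fails (none in [5,6])
  j=5: holds (witness at 7)
Fails at j=4 → formula fails.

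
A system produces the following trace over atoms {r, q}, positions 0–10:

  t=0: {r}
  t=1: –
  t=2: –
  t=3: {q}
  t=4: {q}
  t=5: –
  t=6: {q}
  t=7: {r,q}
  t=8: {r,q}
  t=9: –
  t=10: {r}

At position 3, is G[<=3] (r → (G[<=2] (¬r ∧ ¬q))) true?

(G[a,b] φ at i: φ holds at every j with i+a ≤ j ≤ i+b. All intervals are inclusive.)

Holds

Check (r → (G[<=2] (¬r ∧ ¬q))) at every j in [3,6]:
  j=3: antecedent false → ✓
  j=4: antecedent false → ✓
  j=5: antecedent false → ✓
  j=6: antecedent false → ✓
All positions satisfy it → formula holds.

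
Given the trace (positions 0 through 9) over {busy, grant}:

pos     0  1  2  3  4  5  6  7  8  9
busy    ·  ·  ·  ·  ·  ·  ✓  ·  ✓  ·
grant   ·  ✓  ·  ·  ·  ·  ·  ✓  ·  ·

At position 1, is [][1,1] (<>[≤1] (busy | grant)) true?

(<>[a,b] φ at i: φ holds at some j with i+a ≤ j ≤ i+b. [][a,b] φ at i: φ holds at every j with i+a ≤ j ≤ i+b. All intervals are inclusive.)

False

Check <>[≤1] (busy | grant) at every j in [2,2]:
  j=2: fails (none in [2,3])
Fails at j=2 → formula fails.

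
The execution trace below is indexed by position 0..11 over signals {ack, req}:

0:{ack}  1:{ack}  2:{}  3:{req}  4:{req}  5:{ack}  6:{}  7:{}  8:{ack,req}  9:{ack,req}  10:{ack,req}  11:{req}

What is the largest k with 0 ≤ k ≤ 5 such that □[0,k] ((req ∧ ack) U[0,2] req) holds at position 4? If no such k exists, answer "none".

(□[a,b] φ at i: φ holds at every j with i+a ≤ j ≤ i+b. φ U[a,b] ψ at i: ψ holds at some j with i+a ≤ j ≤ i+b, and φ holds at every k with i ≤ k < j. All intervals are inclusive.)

((req ∧ ack) U[0,2] req) must hold from j=4 onward; find where it first fails.
  j=4: holds
  j=5: fails
Holds on [4,4], so largest k = 0.

0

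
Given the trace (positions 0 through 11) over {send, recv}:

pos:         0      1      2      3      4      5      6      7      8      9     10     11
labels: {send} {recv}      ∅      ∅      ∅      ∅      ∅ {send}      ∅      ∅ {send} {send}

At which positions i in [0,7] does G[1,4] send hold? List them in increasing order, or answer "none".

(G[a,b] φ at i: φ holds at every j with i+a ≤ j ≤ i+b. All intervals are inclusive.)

none

Evaluate at each i in [0,7]:
  i=0: ✗ (fails at j=1)
  i=1: ✗ (fails at j=2)
  i=2: ✗ (fails at j=3)
  i=3: ✗ (fails at j=4)
  i=4: ✗ (fails at j=5)
  i=5: ✗ (fails at j=6)
  i=6: ✗ (fails at j=8)
  i=7: ✗ (fails at j=8)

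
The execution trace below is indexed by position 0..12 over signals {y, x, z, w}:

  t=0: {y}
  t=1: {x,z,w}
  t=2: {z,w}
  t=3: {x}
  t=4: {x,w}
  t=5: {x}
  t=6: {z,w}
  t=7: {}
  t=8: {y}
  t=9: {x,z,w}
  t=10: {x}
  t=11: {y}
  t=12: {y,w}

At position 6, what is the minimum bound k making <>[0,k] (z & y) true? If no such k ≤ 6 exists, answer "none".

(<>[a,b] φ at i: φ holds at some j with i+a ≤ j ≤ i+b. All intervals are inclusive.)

none

Scan j = 6,7,… for (z & y):
  j=6: fails
  j=7: fails
  j=8: fails
  j=9: fails
  j=10: fails
  j=11: fails
  j=12: fails
No j in [6,12] satisfies it → none.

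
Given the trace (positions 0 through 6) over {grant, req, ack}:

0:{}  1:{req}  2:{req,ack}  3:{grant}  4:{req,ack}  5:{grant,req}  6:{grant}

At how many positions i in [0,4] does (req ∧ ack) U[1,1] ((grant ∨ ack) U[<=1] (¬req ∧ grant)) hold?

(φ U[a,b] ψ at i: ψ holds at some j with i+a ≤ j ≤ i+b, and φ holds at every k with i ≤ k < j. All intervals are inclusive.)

Evaluate at each i in [0,4]:
  i=0: ✗ (no rhs in [1,1])
  i=1: ✗ (lhs fails at k=1 before rhs at j=2)
  i=2: ✓ (rhs at j=3; lhs holds on [2,2])
  i=3: ✗ (no rhs in [4,4])
  i=4: ✓ (rhs at j=5; lhs holds on [4,4])
Positions where it holds: {2, 4} → 2.

2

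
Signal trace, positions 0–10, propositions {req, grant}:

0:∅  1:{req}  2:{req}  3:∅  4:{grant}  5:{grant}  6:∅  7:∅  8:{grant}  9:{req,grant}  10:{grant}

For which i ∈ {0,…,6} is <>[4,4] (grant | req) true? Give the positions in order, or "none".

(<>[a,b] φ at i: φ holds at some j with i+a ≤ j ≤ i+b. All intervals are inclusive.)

Evaluate at each i in [0,6]:
  i=0: ✓ (witness j=4)
  i=1: ✓ (witness j=5)
  i=2: ✗ (none in [6,6])
  i=3: ✗ (none in [7,7])
  i=4: ✓ (witness j=8)
  i=5: ✓ (witness j=9)
  i=6: ✓ (witness j=10)

0, 1, 4, 5, 6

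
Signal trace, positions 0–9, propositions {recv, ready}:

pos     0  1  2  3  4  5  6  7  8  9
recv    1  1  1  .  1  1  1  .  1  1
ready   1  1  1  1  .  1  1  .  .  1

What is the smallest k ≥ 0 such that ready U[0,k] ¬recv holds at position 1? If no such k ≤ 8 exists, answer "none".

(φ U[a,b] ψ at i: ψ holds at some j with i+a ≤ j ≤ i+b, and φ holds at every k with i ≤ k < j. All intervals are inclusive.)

2

Need earliest j ≥ 1 with ¬recv, and ready at every k in [1,j-1].
  j=1: rhs fails.
  j=2: rhs fails.
  j=3: rhs holds; lhs holds on [1,2]. k = 2.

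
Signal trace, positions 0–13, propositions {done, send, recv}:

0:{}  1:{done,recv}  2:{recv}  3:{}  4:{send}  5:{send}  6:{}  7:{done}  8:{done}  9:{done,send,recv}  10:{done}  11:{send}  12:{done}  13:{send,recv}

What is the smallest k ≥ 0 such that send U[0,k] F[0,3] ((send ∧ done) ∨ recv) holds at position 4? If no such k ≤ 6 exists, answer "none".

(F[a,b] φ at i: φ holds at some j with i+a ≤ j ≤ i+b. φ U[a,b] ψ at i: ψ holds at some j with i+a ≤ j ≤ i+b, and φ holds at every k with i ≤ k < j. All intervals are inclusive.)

Need earliest j ≥ 4 with F[0,3] ((send ∧ done) ∨ recv), and send at every k in [4,j-1].
  j=4: rhs fails.
  j=5: rhs fails.
  j=6: rhs holds; lhs holds on [4,5]. k = 2.

2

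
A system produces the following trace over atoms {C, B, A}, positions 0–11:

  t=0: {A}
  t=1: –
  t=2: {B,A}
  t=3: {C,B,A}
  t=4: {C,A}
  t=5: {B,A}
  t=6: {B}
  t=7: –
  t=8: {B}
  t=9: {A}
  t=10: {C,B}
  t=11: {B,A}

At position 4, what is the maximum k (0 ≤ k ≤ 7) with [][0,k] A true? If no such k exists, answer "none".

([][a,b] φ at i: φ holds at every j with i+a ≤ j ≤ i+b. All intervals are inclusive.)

A must hold from j=4 onward; find where it first fails.
  j=4: holds
  j=5: holds
  j=6: fails
Holds on [4,5], so largest k = 1.

1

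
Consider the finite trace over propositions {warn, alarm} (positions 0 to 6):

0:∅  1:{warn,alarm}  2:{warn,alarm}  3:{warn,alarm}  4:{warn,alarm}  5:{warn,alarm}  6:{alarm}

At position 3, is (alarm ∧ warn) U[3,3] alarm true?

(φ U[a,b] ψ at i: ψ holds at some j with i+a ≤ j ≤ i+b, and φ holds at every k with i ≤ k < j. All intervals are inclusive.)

Yes

Need some j in [6,6] with alarm, and (alarm ∧ warn) at every k in [3,j-1].
  j=6: alarm holds; (alarm ∧ warn) holds at every k in [3,5] → satisfied.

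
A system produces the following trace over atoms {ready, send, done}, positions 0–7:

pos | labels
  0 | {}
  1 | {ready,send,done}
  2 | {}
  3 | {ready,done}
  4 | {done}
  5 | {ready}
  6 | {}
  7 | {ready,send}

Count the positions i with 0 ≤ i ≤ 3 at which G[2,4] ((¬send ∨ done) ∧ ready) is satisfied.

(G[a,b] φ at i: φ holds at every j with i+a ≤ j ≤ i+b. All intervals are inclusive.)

0

Evaluate at each i in [0,3]:
  i=0: ✗ (fails at j=2)
  i=1: ✗ (fails at j=4)
  i=2: ✗ (fails at j=4)
  i=3: ✗ (fails at j=6)
Positions where it holds: {} → 0.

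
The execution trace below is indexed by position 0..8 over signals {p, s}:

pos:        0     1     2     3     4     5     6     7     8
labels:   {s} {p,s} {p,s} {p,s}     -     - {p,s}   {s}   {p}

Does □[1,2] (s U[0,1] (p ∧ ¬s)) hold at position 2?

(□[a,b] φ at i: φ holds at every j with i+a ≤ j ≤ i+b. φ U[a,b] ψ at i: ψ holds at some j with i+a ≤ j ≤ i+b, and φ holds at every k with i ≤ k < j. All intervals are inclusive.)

Does not hold

Check (s U[0,1] (p ∧ ¬s)) at every j in [3,4]:
  j=3: fails
  j=4: fails
Fails at j=3 → formula fails.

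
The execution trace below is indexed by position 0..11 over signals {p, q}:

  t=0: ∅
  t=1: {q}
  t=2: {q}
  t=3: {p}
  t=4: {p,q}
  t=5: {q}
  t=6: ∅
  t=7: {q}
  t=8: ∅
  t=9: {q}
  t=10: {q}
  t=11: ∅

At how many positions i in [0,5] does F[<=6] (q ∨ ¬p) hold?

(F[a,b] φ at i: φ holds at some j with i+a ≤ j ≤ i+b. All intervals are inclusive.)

Evaluate at each i in [0,5]:
  i=0: ✓ (witness j=0)
  i=1: ✓ (witness j=1)
  i=2: ✓ (witness j=2)
  i=3: ✓ (witness j=4)
  i=4: ✓ (witness j=4)
  i=5: ✓ (witness j=5)
Positions where it holds: {0, 1, 2, 3, 4, 5} → 6.

6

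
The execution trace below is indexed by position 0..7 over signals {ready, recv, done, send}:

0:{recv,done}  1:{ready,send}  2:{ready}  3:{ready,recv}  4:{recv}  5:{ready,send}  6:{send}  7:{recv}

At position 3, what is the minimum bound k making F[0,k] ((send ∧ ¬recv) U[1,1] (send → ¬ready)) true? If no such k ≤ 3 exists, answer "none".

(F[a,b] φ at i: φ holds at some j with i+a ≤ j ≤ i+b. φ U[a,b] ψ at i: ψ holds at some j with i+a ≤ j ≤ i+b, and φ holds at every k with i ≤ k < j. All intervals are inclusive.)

Scan j = 3,4,… for ((send ∧ ¬recv) U[1,1] (send → ¬ready)):
  j=3: fails
  j=4: fails
  j=5: holds
First hit at j=5, so smallest k = 5-3 = 2.

2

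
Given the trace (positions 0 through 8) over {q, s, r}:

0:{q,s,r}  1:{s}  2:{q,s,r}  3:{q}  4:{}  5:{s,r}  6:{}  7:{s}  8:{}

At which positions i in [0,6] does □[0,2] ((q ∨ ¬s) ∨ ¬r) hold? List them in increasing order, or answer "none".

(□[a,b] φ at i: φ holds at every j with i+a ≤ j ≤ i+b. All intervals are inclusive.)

0, 1, 2, 6

Evaluate at each i in [0,6]:
  i=0: ✓ (all of [0,2])
  i=1: ✓ (all of [1,3])
  i=2: ✓ (all of [2,4])
  i=3: ✗ (fails at j=5)
  i=4: ✗ (fails at j=5)
  i=5: ✗ (fails at j=5)
  i=6: ✓ (all of [6,8])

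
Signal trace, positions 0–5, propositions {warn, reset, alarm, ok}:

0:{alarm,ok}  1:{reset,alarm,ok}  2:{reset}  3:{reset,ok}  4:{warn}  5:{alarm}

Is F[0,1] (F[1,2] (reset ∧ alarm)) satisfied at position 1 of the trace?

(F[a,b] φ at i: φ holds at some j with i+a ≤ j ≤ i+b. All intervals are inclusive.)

No

Check F[1,2] (reset ∧ alarm) at each j in [1,2]:
  j=1: fails (none in [2,3])
  j=2: fails (none in [3,4])
No position in the window satisfies it → formula fails.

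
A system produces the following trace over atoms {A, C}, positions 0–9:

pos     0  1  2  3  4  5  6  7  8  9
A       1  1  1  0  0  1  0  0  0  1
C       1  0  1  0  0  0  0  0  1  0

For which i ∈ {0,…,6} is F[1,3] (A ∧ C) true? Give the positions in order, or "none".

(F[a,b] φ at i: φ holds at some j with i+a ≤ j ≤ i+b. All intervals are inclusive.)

Evaluate at each i in [0,6]:
  i=0: ✓ (witness j=2)
  i=1: ✓ (witness j=2)
  i=2: ✗ (none in [3,5])
  i=3: ✗ (none in [4,6])
  i=4: ✗ (none in [5,7])
  i=5: ✗ (none in [6,8])
  i=6: ✗ (none in [7,9])

0, 1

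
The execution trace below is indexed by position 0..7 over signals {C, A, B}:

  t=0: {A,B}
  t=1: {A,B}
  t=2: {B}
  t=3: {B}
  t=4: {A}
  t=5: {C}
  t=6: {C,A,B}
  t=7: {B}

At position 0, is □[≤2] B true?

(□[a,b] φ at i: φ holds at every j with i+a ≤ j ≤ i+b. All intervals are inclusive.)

True

Check B at every j in [0,2]:
  j=0: true
  j=1: true
  j=2: true
All positions satisfy it → formula holds.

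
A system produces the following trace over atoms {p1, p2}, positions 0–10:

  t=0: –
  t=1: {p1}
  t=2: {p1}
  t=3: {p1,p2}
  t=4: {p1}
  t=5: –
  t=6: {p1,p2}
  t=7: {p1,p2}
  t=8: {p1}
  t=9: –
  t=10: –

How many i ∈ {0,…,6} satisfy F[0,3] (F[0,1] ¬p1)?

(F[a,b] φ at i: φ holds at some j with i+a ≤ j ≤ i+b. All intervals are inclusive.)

Evaluate at each i in [0,6]:
  i=0: ✓ (witness j=0)
  i=1: ✓ (witness j=4)
  i=2: ✓ (witness j=4)
  i=3: ✓ (witness j=4)
  i=4: ✓ (witness j=4)
  i=5: ✓ (witness j=5)
  i=6: ✓ (witness j=8)
Positions where it holds: {0, 1, 2, 3, 4, 5, 6} → 7.

7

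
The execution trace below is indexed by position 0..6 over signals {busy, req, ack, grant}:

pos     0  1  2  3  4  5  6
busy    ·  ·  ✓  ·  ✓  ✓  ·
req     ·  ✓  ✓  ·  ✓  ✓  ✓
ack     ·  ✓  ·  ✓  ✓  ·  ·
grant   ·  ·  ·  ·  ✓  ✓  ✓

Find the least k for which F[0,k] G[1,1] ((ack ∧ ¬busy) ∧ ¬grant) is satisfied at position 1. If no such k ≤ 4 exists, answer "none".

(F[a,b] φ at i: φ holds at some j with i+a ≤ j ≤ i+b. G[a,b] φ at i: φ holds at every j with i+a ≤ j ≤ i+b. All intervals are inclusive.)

Scan j = 1,2,… for G[1,1] ((ack ∧ ¬busy) ∧ ¬grant):
  j=1: fails
  j=2: holds
First hit at j=2, so smallest k = 2-1 = 1.

1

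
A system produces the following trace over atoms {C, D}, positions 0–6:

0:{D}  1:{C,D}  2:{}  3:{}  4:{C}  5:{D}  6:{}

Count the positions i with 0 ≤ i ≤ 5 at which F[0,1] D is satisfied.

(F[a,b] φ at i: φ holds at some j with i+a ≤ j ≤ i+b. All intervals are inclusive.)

Evaluate at each i in [0,5]:
  i=0: ✓ (witness j=0)
  i=1: ✓ (witness j=1)
  i=2: ✗ (none in [2,3])
  i=3: ✗ (none in [3,4])
  i=4: ✓ (witness j=5)
  i=5: ✓ (witness j=5)
Positions where it holds: {0, 1, 4, 5} → 4.

4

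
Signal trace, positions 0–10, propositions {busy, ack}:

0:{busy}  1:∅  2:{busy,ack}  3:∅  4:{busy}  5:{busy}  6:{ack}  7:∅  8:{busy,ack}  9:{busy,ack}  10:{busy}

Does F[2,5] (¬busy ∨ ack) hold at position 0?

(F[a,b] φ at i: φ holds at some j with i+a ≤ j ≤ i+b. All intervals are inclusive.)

Check (¬busy ∨ ack) at each j in [2,5]:
  j=2: true
  j=3: true
  j=4: false
  j=5: false
Found at j=2 → formula holds.

True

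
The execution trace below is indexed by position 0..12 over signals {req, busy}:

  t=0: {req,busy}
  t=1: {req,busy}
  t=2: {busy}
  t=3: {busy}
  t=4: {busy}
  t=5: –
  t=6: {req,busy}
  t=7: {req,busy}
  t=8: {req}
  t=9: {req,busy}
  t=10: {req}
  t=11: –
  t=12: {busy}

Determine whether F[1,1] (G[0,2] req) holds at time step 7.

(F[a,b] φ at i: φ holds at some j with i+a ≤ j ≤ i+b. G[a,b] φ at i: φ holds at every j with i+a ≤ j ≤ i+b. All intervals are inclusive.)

Check G[0,2] req at each j in [8,8]:
  j=8: holds on [8,10]
Found at j=8 → formula holds.

True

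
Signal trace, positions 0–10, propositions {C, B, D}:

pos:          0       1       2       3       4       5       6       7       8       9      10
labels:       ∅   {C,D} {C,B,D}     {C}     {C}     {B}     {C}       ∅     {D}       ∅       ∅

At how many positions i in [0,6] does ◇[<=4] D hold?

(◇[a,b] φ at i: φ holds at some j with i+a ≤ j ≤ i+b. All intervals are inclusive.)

6

Evaluate at each i in [0,6]:
  i=0: ✓ (witness j=1)
  i=1: ✓ (witness j=1)
  i=2: ✓ (witness j=2)
  i=3: ✗ (none in [3,7])
  i=4: ✓ (witness j=8)
  i=5: ✓ (witness j=8)
  i=6: ✓ (witness j=8)
Positions where it holds: {0, 1, 2, 4, 5, 6} → 6.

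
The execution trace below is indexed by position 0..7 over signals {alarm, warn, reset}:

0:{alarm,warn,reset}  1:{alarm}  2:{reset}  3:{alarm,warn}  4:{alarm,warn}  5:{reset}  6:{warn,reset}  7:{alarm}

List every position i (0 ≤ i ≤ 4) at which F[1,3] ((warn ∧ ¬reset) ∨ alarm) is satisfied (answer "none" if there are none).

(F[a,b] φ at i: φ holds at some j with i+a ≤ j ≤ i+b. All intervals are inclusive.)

Evaluate at each i in [0,4]:
  i=0: ✓ (witness j=1)
  i=1: ✓ (witness j=3)
  i=2: ✓ (witness j=3)
  i=3: ✓ (witness j=4)
  i=4: ✓ (witness j=7)

0, 1, 2, 3, 4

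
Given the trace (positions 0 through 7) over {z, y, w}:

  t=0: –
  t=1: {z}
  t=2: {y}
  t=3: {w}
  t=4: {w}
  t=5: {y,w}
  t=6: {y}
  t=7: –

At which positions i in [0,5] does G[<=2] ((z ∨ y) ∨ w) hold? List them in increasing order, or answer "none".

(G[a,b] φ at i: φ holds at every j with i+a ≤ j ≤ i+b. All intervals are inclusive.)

Evaluate at each i in [0,5]:
  i=0: ✗ (fails at j=0)
  i=1: ✓ (all of [1,3])
  i=2: ✓ (all of [2,4])
  i=3: ✓ (all of [3,5])
  i=4: ✓ (all of [4,6])
  i=5: ✗ (fails at j=7)

1, 2, 3, 4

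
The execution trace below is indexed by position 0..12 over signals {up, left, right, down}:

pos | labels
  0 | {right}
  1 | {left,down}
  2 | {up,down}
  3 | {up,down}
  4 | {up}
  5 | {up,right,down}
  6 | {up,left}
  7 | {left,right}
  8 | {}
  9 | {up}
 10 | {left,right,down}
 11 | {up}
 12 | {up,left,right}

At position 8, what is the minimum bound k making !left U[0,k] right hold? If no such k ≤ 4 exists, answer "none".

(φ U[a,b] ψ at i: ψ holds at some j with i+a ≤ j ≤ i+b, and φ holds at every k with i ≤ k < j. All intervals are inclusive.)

Need earliest j ≥ 8 with right, and !left at every k in [8,j-1].
  j=8: rhs fails.
  j=9: rhs fails.
  j=10: rhs holds; lhs holds on [8,9]. k = 2.

2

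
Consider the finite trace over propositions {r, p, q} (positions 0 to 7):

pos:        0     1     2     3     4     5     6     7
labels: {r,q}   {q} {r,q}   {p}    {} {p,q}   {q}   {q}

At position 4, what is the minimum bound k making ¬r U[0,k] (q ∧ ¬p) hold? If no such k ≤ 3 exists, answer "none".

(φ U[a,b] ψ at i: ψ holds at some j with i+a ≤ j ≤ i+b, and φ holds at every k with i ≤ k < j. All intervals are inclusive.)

Need earliest j ≥ 4 with (q ∧ ¬p), and ¬r at every k in [4,j-1].
  j=4: rhs fails.
  j=5: rhs fails.
  j=6: rhs holds; lhs holds on [4,5]. k = 2.

2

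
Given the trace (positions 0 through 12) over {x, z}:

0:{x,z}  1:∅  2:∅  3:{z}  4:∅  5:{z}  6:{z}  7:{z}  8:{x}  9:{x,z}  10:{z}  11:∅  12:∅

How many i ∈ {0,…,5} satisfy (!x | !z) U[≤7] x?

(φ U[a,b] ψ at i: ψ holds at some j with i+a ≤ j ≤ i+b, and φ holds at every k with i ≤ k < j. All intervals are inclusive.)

6

Evaluate at each i in [0,5]:
  i=0: ✓ (rhs at j=0)
  i=1: ✓ (rhs at j=8; lhs holds on [1,7])
  i=2: ✓ (rhs at j=8; lhs holds on [2,7])
  i=3: ✓ (rhs at j=8; lhs holds on [3,7])
  i=4: ✓ (rhs at j=8; lhs holds on [4,7])
  i=5: ✓ (rhs at j=8; lhs holds on [5,7])
Positions where it holds: {0, 1, 2, 3, 4, 5} → 6.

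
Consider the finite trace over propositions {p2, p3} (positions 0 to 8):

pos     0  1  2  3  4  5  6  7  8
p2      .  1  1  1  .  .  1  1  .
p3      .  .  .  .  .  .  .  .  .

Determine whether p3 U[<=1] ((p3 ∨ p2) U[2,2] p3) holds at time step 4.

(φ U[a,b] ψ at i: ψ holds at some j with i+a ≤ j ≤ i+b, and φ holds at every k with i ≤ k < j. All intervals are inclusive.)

Need some j in [4,5] with ((p3 ∨ p2) U[2,2] p3), and p3 at every k in [4,j-1].
  j=4: ((p3 ∨ p2) U[2,2] p3) — fails.
  j=5: ((p3 ∨ p2) U[2,2] p3) — fails.
No j in the window works → until fails.

Does not hold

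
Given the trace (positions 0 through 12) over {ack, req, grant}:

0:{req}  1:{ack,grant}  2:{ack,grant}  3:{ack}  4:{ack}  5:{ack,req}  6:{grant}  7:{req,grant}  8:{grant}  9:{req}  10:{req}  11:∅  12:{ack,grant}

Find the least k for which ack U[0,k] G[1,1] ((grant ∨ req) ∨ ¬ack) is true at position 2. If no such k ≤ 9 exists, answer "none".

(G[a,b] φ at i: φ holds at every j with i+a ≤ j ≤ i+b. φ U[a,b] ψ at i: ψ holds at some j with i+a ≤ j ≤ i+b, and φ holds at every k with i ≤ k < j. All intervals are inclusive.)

2

Need earliest j ≥ 2 with G[1,1] ((grant ∨ req) ∨ ¬ack), and ack at every k in [2,j-1].
  j=2: rhs fails.
  j=3: rhs fails.
  j=4: rhs holds; lhs holds on [2,3]. k = 2.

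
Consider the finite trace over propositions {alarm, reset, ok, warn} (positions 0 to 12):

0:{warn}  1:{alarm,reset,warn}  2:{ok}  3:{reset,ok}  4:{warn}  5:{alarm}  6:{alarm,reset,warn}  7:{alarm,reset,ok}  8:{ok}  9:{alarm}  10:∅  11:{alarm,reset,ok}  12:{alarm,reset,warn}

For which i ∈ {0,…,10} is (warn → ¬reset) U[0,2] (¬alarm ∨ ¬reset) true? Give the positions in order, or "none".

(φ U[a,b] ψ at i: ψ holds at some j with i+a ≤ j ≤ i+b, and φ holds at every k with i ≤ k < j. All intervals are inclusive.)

Evaluate at each i in [0,10]:
  i=0: ✓ (rhs at j=0)
  i=1: ✗ (lhs fails at k=1 before rhs at j=2)
  i=2: ✓ (rhs at j=2)
  i=3: ✓ (rhs at j=3)
  i=4: ✓ (rhs at j=4)
  i=5: ✓ (rhs at j=5)
  i=6: ✗ (lhs fails at k=6 before rhs at j=8)
  i=7: ✓ (rhs at j=8; lhs holds on [7,7])
  i=8: ✓ (rhs at j=8)
  i=9: ✓ (rhs at j=9)
  i=10: ✓ (rhs at j=10)

0, 2, 3, 4, 5, 7, 8, 9, 10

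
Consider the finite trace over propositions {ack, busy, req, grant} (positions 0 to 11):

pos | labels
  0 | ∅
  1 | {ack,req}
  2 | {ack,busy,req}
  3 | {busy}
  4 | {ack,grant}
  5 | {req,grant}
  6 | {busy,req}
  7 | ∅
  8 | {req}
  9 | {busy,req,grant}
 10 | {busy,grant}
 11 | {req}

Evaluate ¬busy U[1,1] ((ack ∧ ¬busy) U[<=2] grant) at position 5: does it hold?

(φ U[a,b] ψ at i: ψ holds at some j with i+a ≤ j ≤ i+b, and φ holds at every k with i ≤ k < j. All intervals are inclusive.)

Need some j in [6,6] with ((ack ∧ ¬busy) U[<=2] grant), and ¬busy at every k in [5,j-1].
  j=6: ((ack ∧ ¬busy) U[<=2] grant) — fails.
No j in the window works → until fails.

Does not hold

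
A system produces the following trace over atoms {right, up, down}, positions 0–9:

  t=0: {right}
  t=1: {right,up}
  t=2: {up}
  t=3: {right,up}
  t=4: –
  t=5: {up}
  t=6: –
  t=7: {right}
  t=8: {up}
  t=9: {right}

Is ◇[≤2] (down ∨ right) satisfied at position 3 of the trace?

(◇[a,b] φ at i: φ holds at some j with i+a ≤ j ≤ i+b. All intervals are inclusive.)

Yes

Check (down ∨ right) at each j in [3,5]:
  j=3: true
  j=4: false
  j=5: false
Found at j=3 → formula holds.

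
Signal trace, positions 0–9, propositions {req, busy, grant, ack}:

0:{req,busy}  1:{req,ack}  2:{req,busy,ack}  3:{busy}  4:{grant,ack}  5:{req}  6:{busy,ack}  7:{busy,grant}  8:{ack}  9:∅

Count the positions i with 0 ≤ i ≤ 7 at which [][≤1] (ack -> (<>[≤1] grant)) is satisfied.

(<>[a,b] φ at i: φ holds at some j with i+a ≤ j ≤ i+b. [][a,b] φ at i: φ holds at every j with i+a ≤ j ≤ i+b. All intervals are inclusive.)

4

Evaluate at each i in [0,7]:
  i=0: ✗ (fails at j=1)
  i=1: ✗ (fails at j=1)
  i=2: ✗ (fails at j=2)
  i=3: ✓ (all of [3,4])
  i=4: ✓ (all of [4,5])
  i=5: ✓ (all of [5,6])
  i=6: ✓ (all of [6,7])
  i=7: ✗ (fails at j=8)
Positions where it holds: {3, 4, 5, 6} → 4.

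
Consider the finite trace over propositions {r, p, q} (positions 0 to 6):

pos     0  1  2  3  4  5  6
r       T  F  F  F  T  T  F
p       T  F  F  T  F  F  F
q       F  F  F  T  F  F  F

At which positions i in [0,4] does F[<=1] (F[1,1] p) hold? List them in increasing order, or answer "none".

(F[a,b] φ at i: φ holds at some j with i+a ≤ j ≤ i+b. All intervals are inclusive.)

1, 2

Evaluate at each i in [0,4]:
  i=0: ✗ (none in [0,1])
  i=1: ✓ (witness j=2)
  i=2: ✓ (witness j=2)
  i=3: ✗ (none in [3,4])
  i=4: ✗ (none in [4,5])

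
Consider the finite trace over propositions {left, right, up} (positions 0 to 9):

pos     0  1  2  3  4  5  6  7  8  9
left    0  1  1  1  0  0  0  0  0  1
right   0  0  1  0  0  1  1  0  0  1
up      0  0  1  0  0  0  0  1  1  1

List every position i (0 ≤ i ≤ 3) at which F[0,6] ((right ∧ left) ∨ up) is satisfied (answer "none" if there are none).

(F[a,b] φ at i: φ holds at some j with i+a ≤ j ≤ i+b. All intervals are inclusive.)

Evaluate at each i in [0,3]:
  i=0: ✓ (witness j=2)
  i=1: ✓ (witness j=2)
  i=2: ✓ (witness j=2)
  i=3: ✓ (witness j=7)

0, 1, 2, 3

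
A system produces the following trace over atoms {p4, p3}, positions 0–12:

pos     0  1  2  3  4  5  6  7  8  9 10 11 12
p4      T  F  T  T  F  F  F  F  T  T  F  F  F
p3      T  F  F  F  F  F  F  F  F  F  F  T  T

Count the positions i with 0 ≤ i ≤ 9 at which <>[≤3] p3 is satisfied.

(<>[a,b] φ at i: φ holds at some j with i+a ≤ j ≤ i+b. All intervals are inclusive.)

Evaluate at each i in [0,9]:
  i=0: ✓ (witness j=0)
  i=1: ✗ (none in [1,4])
  i=2: ✗ (none in [2,5])
  i=3: ✗ (none in [3,6])
  i=4: ✗ (none in [4,7])
  i=5: ✗ (none in [5,8])
  i=6: ✗ (none in [6,9])
  i=7: ✗ (none in [7,10])
  i=8: ✓ (witness j=11)
  i=9: ✓ (witness j=11)
Positions where it holds: {0, 8, 9} → 3.

3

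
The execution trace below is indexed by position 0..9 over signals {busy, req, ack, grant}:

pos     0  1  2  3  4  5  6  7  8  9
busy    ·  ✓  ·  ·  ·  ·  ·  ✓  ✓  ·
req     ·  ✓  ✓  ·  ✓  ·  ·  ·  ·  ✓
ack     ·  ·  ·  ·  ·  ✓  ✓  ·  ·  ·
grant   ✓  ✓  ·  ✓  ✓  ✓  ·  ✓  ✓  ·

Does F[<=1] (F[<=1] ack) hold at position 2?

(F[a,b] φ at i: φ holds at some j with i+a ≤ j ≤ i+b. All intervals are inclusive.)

No

Check F[<=1] ack at each j in [2,3]:
  j=2: fails (none in [2,3])
  j=3: fails (none in [3,4])
No position in the window satisfies it → formula fails.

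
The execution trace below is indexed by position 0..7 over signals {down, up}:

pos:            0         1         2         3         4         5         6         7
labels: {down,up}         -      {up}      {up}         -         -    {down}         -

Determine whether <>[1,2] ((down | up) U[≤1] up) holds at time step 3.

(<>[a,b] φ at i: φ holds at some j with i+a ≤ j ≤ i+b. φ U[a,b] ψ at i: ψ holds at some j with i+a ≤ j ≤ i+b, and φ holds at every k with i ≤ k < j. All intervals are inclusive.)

Check ((down | up) U[≤1] up) at each j in [4,5]:
  j=4: fails
  j=5: fails
No position in the window satisfies it → formula fails.

False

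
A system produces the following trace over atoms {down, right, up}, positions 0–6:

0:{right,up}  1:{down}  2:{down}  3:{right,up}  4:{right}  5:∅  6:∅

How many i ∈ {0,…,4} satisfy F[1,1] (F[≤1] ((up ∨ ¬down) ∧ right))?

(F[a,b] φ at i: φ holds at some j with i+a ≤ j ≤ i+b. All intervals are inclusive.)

Evaluate at each i in [0,4]:
  i=0: ✗ (none in [1,1])
  i=1: ✓ (witness j=2)
  i=2: ✓ (witness j=3)
  i=3: ✓ (witness j=4)
  i=4: ✗ (none in [5,5])
Positions where it holds: {1, 2, 3} → 3.

3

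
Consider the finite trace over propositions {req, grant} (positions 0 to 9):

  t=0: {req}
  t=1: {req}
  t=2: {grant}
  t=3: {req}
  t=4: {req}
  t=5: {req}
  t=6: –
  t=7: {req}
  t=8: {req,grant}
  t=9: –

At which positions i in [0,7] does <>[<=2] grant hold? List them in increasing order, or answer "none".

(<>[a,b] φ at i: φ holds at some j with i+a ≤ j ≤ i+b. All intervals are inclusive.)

Evaluate at each i in [0,7]:
  i=0: ✓ (witness j=2)
  i=1: ✓ (witness j=2)
  i=2: ✓ (witness j=2)
  i=3: ✗ (none in [3,5])
  i=4: ✗ (none in [4,6])
  i=5: ✗ (none in [5,7])
  i=6: ✓ (witness j=8)
  i=7: ✓ (witness j=8)

0, 1, 2, 6, 7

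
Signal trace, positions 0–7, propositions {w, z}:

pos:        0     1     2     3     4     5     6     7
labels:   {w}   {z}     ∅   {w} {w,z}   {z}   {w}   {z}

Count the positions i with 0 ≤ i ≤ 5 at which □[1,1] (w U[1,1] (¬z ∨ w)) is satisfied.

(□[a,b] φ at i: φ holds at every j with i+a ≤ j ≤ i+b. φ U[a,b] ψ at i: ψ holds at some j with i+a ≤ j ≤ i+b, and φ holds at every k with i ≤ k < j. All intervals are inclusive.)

1

Evaluate at each i in [0,5]:
  i=0: ✗ (fails at j=1)
  i=1: ✗ (fails at j=2)
  i=2: ✓ (all of [3,3])
  i=3: ✗ (fails at j=4)
  i=4: ✗ (fails at j=5)
  i=5: ✗ (fails at j=6)
Positions where it holds: {2} → 1.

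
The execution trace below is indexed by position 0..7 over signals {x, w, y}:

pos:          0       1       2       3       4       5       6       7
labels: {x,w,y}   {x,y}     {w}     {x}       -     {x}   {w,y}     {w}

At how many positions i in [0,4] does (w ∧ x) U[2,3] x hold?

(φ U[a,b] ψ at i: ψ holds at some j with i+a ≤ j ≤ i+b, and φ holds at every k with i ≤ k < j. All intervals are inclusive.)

0

Evaluate at each i in [0,4]:
  i=0: ✗ (lhs fails at k=1 before rhs at j=3)
  i=1: ✗ (lhs fails at k=1 before rhs at j=3)
  i=2: ✗ (lhs fails at k=2 before rhs at j=5)
  i=3: ✗ (lhs fails at k=3 before rhs at j=5)
  i=4: ✗ (no rhs in [6,7])
Positions where it holds: {} → 0.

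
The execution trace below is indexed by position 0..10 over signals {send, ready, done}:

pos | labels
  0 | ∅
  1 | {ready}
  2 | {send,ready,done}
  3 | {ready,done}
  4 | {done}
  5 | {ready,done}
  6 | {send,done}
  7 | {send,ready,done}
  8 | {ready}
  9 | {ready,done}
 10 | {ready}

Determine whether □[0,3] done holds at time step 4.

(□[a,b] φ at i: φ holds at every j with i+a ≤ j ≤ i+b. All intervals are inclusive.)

Yes

Check done at every j in [4,7]:
  j=4: true
  j=5: true
  j=6: true
  j=7: true
All positions satisfy it → formula holds.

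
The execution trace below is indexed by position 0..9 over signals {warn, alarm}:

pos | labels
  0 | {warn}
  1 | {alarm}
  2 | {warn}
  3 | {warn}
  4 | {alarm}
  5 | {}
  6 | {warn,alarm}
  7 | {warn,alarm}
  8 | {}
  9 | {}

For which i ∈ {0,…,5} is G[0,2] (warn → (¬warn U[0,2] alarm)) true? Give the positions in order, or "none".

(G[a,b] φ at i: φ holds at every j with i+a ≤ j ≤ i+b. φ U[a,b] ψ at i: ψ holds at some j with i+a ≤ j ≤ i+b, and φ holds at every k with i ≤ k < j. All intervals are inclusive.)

4, 5

Evaluate at each i in [0,5]:
  i=0: ✗ (fails at j=0)
  i=1: ✗ (fails at j=2)
  i=2: ✗ (fails at j=2)
  i=3: ✗ (fails at j=3)
  i=4: ✓ (all of [4,6])
  i=5: ✓ (all of [5,7])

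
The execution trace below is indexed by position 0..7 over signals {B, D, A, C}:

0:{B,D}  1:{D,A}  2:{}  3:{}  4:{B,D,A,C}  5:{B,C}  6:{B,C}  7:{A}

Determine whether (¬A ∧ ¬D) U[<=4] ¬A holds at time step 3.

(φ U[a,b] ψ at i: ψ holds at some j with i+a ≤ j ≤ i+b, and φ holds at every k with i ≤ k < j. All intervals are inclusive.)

Need some j in [3,7] with ¬A, and (¬A ∧ ¬D) at every k in [3,j-1].
  j=3: ¬A holds; no prefix to check → satisfied.

True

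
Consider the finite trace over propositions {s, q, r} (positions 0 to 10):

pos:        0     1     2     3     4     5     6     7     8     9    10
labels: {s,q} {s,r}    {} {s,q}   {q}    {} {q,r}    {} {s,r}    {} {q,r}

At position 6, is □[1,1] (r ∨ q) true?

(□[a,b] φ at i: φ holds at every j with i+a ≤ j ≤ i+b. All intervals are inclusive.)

Check (r ∨ q) at every j in [7,7]:
  j=7: false
Fails at j=7 → formula fails.

No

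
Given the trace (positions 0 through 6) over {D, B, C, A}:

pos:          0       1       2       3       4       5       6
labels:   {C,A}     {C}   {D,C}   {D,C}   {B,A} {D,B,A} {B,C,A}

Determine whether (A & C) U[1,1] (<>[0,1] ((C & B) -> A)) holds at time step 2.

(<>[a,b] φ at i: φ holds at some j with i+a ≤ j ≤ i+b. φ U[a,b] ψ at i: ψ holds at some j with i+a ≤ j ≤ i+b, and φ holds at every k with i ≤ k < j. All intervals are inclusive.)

Need some j in [3,3] with <>[0,1] ((C & B) -> A), and (A & C) at every k in [2,j-1].
  j=3: <>[0,1] ((C & B) -> A) holds, but (A & C) fails at k=2 → not this j.
No j in the window works → until fails.

False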